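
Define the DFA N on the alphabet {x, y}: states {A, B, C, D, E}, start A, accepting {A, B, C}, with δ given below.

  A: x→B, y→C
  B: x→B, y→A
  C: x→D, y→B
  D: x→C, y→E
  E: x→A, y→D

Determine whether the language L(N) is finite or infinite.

State A is reachable from the start and can reach an accepting state, and it lies on the cycle A → B → A.
Traversing that cycle any number of times yields accepted strings of unbounded length, so the language is infinite.

infinite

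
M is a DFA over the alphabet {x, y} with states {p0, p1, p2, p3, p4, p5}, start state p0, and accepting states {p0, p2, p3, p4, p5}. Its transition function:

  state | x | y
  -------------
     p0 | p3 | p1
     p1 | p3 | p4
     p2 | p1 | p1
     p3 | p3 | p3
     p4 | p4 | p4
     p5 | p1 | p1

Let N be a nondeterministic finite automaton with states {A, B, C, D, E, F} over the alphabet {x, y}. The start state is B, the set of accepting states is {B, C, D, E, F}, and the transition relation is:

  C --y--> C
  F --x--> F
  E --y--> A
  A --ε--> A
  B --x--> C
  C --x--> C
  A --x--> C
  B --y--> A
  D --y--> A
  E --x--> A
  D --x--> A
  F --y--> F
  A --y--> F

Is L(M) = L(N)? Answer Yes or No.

Exploring the product automaton M × N from the start pair (p0, B), following both machines on each input symbol, reaches 4 state pairs: (p0, B), (p3, C), (p1, A), (p4, F).
M accepts in {p0, p2, p3, p4, p5} and N accepts in {B, C, D, E, F}. In every reachable pair the two components are either both accepting — (p0, B), (p3, C), (p4, F) — or both non-accepting, so no string is accepted by exactly one of the machines: L(M) \ L(N) and L(N) \ L(M) are both empty.
Hence every string is accepted by M iff it is accepted by N, and the two languages coincide.

Yes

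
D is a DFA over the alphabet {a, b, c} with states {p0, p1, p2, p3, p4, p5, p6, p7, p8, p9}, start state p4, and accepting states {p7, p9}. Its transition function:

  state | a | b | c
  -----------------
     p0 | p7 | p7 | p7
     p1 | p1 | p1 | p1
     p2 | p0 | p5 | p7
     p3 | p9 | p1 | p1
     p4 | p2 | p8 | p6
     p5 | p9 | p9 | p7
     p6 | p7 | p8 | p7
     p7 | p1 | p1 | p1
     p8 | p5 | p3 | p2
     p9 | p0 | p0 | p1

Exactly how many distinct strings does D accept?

The useful subgraph on states {p0, p2, p3, p4, p5, p6, p7, p8, p9} is acyclic, so L(D) is finite; the longest accepting path visits 8 useful states, giving maximum string length 7.
Counting accepting paths from p4 by length: 3 of length 2, 11 of length 3, 11 of length 4, 36 of length 5, 30 of length 6, 12 of length 7. Total 103.

103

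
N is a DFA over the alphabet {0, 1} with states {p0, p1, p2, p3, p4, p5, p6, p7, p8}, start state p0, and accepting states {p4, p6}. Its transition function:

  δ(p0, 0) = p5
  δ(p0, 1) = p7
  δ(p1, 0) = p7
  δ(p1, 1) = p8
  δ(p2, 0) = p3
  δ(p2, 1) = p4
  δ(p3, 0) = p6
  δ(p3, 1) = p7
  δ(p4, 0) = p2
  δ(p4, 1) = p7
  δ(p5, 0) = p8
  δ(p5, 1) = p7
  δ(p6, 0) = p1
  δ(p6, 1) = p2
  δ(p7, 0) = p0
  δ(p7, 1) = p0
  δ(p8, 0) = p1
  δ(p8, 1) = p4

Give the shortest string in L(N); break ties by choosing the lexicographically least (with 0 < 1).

001

A breadth-first search from p0 reaches an accepting state first via the path p0 → p5 → p8 → p4 on input 001.
No string of length < 3 is accepted (BFS exhausts all shorter strings without reaching an accepting state), and 001 is the lexicographically least accepting string of length 3.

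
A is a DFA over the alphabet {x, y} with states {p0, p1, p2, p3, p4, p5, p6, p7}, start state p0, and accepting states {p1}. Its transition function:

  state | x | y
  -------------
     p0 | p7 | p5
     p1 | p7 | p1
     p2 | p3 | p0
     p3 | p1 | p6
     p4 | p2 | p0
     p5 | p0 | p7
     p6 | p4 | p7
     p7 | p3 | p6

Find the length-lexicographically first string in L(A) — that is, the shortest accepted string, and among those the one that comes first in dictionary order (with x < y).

xxx

A breadth-first search from p0 reaches an accepting state first via the path p0 → p7 → p3 → p1 on input xxx.
No string of length < 3 is accepted (BFS exhausts all shorter strings without reaching an accepting state), and xxx is the lexicographically least accepting string of length 3.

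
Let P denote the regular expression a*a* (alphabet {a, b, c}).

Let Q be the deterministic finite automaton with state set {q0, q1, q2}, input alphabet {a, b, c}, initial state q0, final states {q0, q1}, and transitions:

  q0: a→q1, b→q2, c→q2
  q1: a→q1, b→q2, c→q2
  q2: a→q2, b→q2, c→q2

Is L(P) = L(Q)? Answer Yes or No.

Converting the expression P to a DFA (subset construction, then merging equivalent states) gives the minimal DFA with states {p0, p1}, start state p0, accepting states {p0} and transitions p0: a→p0, b→p1, c→p1; p1: a→p1, b→p1, c→p1.
Exploring the product automaton P × Q from the start pair (p0, q0), following both machines on each input symbol, reaches 3 state pairs: (p0, q0), (p0, q1), (p1, q2).
P accepts in {p0} and Q accepts in {q0, q1}. In every reachable pair the two components are either both accepting — (p0, q0), (p0, q1) — or both non-accepting, so no string is accepted by exactly one of the machines: L(P) \ L(Q) and L(Q) \ L(P) are both empty.
Hence every string is accepted by P iff it is accepted by Q, and the two languages coincide.

Yes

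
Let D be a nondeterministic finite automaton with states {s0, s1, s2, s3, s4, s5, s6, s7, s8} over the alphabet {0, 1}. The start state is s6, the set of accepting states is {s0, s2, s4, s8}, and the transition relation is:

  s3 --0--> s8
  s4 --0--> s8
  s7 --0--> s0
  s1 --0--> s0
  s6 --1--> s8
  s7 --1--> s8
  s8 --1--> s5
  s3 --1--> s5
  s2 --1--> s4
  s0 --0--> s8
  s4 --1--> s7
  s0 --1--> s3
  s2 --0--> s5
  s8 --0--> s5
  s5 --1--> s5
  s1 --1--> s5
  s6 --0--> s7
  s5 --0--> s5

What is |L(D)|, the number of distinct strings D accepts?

The useful subgraph on states {s0, s3, s6, s7, s8} is acyclic, so L(D) is finite; the longest accepting path visits 5 useful states, giving maximum string length 4.
Counting accepting paths from s6 by length: 1 of length 1, 2 of length 2, 1 of length 3, 1 of length 4. Total 5.

5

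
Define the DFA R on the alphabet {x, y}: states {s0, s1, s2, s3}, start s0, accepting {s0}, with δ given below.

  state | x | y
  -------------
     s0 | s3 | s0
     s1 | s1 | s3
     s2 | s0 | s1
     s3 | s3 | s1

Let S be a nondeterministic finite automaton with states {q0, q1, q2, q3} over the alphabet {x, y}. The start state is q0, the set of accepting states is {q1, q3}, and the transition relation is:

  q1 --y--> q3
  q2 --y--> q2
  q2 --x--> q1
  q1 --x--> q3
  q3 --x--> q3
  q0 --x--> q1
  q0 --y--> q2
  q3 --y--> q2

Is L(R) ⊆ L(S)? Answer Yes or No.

No

The empty string ε is in L(R) but not in L(S).
So L(R) ⊄ L(S).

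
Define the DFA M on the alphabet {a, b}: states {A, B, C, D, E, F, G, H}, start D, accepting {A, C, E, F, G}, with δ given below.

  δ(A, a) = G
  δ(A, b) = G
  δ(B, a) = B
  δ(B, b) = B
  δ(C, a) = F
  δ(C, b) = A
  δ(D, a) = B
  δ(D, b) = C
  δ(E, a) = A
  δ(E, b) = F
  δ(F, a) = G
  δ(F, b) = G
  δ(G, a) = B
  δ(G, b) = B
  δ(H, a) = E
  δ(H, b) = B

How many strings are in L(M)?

The useful subgraph on states {A, C, D, F, G} is acyclic, so L(M) is finite; the longest accepting path visits 4 useful states, giving maximum string length 3.
Counting accepting paths from D by length: 1 of length 1, 2 of length 2, 4 of length 3. Total 7.

7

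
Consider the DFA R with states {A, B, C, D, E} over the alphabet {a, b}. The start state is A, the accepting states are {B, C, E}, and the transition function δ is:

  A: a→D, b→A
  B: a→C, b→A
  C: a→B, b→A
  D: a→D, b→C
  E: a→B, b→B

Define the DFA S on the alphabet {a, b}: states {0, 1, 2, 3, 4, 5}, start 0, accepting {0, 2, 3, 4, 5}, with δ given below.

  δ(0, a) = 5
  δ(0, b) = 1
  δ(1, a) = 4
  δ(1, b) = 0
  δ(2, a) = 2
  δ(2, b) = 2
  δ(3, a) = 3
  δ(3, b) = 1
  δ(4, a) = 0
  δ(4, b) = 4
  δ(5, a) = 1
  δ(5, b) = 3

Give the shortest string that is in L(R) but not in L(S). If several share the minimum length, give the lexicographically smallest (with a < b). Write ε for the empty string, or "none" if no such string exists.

The string baab is accepted by R but not by S.
No shorter string lies in the difference, and baab is the lexicographically first length-4 string in L(R) \ L(S).

baab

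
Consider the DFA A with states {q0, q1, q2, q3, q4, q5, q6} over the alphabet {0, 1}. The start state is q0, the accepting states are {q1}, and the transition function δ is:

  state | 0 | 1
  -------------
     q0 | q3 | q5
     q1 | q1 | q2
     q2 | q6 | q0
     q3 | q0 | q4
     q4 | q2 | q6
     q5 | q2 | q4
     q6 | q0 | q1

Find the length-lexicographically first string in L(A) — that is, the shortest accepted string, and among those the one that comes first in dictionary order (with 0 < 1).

0111

A breadth-first search from q0 reaches an accepting state first via the path q0 → q3 → q4 → q6 → q1 on input 0111.
No string of length < 4 is accepted (BFS exhausts all shorter strings without reaching an accepting state), and 0111 is the lexicographically least accepting string of length 4.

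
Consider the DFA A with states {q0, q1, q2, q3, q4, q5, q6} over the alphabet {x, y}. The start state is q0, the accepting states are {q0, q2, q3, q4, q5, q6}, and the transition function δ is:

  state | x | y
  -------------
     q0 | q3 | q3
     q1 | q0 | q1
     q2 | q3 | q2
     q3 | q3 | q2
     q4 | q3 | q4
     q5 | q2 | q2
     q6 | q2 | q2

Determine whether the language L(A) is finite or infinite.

infinite

State q2 is reachable from the start and can reach an accepting state, and it lies on the cycle q2 → q2.
Traversing that cycle any number of times yields accepted strings of unbounded length, so the language is infinite.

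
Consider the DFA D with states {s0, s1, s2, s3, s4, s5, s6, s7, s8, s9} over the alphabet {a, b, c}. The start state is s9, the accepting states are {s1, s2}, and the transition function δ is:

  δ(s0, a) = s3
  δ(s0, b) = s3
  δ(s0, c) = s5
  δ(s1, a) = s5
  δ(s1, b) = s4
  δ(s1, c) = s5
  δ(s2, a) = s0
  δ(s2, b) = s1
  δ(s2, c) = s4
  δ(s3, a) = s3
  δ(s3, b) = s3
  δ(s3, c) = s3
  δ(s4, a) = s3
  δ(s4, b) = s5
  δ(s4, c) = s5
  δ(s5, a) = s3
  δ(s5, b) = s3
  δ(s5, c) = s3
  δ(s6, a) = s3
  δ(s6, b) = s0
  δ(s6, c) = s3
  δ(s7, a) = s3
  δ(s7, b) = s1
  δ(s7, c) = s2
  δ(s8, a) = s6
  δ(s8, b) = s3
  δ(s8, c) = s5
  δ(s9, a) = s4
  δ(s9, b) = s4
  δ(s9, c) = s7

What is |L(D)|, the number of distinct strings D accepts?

The useful subgraph on states {s1, s2, s7, s9} is acyclic, so L(D) is finite; the longest accepting path visits 4 useful states, giving maximum string length 3.
Counting accepting paths from s9 by length: 2 of length 2, 1 of length 3. Total 3.

3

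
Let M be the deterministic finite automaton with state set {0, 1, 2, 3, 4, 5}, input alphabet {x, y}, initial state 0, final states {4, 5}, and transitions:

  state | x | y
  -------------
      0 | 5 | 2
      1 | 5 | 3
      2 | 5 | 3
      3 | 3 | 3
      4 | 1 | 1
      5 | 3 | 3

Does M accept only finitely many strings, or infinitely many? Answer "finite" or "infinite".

The useful states (reachable from 0 and able to reach an accepting state) are {0, 2, 5}.
Restricted to these states the transition graph has no cycle, so every accepting path has bounded length and L is finite.

finite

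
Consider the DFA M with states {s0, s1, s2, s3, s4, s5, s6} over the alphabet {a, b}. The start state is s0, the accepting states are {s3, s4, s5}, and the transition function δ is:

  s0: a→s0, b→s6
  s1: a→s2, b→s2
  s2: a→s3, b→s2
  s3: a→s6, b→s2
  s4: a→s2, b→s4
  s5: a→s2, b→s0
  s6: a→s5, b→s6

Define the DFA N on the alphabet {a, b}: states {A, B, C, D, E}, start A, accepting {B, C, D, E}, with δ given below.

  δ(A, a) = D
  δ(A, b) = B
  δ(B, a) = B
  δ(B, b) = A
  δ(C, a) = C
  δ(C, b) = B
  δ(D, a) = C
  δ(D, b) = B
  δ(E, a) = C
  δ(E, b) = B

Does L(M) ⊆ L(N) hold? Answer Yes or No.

Yes

Exploring the product automaton M × N from the start pair (s0, A), following both machines on each input symbol, reaches 16 state pairs: (s0, A), (s0, D), (s6, B), (s0, C), (s5, B), (s6, A), (s2, B), (s5, D), (s3, B), (s2, A), (s2, C), (s0, B), (s3, D), (s3, C), (s6, C), (s5, C).
M accepts in {s3, s4, s5} and N accepts in {B, C, D, E}. The reachable pairs whose M-component is accepting are (s5, B), (s5, D), (s3, B), (s3, D), (s3, C), (s5, C); in each of them the N-component is accepting too, so the product for L(M) \ L(N) (M-component accepting, N-component rejecting) has no reachable accepting pair and the difference is empty.
Hence every string in L(M) is also in L(N).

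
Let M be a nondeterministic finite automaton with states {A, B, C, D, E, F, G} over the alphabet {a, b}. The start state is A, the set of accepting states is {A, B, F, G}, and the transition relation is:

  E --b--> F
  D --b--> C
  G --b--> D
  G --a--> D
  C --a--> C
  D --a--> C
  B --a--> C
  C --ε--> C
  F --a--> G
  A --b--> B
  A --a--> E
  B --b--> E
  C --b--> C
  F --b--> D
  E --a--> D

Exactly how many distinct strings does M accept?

6

The useful subgraph on states {A, B, E, F, G} is acyclic, so L(M) is finite; the longest accepting path visits 5 useful states, giving maximum string length 4.
Counting accepting paths from A by length: 1 of length 0, 1 of length 1, 1 of length 2, 2 of length 3, 1 of length 4. Total 6.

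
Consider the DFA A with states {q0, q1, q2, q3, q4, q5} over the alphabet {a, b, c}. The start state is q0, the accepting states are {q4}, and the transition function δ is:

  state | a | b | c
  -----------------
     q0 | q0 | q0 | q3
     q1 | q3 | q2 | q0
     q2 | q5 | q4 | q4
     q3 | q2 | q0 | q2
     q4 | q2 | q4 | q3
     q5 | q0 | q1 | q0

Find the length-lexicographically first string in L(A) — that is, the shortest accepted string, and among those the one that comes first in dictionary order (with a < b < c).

cab

A breadth-first search from q0 reaches an accepting state first via the path q0 → q3 → q2 → q4 on input cab.
No string of length < 3 is accepted (BFS exhausts all shorter strings without reaching an accepting state), and cab is the lexicographically least accepting string of length 3.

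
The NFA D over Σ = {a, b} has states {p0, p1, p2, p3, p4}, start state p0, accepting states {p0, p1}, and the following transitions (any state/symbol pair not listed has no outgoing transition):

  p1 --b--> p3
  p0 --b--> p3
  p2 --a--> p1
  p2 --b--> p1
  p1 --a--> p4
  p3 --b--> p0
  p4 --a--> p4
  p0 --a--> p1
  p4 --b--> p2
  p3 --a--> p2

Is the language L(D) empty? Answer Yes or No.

No

The empty string ε is accepted: the run p0 ends in the accepting state p0.
Since at least one string is accepted, L(D) is not empty.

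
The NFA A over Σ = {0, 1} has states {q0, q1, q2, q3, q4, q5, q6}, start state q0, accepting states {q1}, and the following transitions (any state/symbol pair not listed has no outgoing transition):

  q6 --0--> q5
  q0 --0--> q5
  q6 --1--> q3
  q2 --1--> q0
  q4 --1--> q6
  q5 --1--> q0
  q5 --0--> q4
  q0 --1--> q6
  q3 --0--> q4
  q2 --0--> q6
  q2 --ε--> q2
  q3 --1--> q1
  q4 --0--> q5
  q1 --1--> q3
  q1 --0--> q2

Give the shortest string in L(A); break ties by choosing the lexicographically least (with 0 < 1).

A breadth-first search from q0 reaches an accepting state first via the path q0 → q6 → q3 → q1 on input 111.
No string of length < 3 is accepted (BFS exhausts all shorter strings without reaching an accepting state), and 111 is the lexicographically least accepting string of length 3.

111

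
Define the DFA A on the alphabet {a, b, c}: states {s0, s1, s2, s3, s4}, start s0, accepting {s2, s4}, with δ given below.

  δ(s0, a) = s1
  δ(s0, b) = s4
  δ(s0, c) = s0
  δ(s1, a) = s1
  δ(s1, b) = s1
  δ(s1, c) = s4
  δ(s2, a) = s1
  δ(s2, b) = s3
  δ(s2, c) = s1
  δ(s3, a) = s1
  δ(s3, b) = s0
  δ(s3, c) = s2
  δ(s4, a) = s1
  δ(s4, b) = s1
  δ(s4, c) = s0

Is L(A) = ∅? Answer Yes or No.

No

The string b is accepted: the run s0 → s4 ends in the accepting state s4.
Since at least one string is accepted, L(A) is not empty.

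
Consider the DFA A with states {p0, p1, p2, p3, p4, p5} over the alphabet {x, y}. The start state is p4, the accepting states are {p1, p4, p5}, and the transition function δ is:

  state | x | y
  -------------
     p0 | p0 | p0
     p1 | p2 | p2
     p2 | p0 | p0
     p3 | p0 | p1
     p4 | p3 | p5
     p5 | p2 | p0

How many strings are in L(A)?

3

The useful subgraph on states {p1, p3, p4, p5} is acyclic, so L(A) is finite; the longest accepting path visits 3 useful states, giving maximum string length 2.
Counting accepting paths from p4 by length: 1 of length 0, 1 of length 1, 1 of length 2. Total 3.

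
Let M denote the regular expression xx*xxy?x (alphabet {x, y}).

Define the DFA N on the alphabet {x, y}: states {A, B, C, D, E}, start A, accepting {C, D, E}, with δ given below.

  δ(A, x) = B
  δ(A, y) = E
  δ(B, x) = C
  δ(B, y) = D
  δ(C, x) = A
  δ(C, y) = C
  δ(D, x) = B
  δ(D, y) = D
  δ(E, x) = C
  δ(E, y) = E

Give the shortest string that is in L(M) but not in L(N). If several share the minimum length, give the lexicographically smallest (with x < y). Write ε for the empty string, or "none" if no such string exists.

The string xxxx is accepted by M but not by N.
No shorter string lies in the difference, and xxxx is the lexicographically first length-4 string in L(M) \ L(N).

xxxx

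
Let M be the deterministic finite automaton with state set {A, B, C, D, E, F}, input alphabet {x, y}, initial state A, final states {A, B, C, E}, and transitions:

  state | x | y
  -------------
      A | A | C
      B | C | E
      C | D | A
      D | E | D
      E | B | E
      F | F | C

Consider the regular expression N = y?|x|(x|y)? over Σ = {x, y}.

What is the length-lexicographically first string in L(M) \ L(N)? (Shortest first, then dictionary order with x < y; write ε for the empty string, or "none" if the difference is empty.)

xx

The string xx is accepted by M but not by N.
No shorter string lies in the difference, and xx is the lexicographically first length-2 string in L(M) \ L(N).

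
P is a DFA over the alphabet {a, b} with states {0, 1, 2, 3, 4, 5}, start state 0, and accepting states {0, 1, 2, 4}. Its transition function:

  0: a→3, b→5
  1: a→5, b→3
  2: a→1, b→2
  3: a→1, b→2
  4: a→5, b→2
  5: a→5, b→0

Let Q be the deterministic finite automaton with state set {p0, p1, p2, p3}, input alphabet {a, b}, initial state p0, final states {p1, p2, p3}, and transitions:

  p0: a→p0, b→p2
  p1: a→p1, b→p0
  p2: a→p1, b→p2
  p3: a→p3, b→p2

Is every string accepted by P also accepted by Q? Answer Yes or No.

No

The empty string ε is in L(P) but not in L(Q).
So L(P) ⊄ L(Q).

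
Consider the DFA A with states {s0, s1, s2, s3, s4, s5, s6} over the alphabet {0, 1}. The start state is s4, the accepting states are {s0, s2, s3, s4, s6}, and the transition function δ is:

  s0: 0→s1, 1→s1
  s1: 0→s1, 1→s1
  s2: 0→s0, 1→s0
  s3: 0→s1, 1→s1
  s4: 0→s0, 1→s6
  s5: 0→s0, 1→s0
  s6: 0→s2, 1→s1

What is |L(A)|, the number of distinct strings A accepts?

The useful subgraph on states {s0, s2, s4, s6} is acyclic, so L(A) is finite; the longest accepting path visits 4 useful states, giving maximum string length 3.
Counting accepting paths from s4 by length: 1 of length 0, 2 of length 1, 1 of length 2, 2 of length 3. Total 6.

6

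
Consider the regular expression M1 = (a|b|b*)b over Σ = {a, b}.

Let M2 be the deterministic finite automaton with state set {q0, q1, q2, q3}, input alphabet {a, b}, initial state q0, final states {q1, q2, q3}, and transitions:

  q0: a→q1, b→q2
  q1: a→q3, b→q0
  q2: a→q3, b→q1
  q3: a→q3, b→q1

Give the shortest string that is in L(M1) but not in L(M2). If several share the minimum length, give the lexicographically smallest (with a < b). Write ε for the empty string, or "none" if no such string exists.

The string ab is accepted by M1 but not by M2.
No shorter string lies in the difference, and ab is the lexicographically first length-2 string in L(M1) \ L(M2).

ab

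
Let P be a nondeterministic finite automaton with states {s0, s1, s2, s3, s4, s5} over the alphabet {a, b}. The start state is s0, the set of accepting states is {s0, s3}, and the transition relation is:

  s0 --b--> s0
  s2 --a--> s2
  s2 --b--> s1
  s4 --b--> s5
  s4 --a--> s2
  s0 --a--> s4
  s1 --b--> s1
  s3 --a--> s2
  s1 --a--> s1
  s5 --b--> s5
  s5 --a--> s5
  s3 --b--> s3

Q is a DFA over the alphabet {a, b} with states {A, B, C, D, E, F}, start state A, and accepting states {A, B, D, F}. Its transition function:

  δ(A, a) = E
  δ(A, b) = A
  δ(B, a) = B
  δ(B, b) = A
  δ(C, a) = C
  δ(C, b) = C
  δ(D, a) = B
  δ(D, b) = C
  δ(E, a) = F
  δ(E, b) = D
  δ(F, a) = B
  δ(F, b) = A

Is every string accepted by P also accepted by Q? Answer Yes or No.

Yes

Exploring the product automaton P × Q from the start pair (s0, A), following both machines on each input symbol, reaches 16 state pairs: (s0, A), (s4, E), (s2, F), (s5, D), (s2, B), (s1, A), (s5, B), (s5, C), (s1, E), (s5, A), (s1, F), (s1, D), (s5, E), (s1, B), (s1, C), (s5, F).
P accepts in {s0, s3} and Q accepts in {A, B, D, F}. The reachable pairs whose P-component is accepting are (s0, A); in each of them the Q-component is accepting too, so the product for L(P) \ L(Q) (P-component accepting, Q-component rejecting) has no reachable accepting pair and the difference is empty.
Hence every string in L(P) is also in L(Q).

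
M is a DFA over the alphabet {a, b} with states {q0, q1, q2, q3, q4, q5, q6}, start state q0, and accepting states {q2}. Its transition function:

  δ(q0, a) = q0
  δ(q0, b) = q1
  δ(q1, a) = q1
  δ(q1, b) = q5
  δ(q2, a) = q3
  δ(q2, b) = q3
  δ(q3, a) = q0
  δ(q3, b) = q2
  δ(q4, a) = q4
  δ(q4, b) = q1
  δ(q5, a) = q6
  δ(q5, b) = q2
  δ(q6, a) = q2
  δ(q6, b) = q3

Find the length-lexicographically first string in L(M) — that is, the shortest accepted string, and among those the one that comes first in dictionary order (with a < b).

bbb

A breadth-first search from q0 reaches an accepting state first via the path q0 → q1 → q5 → q2 on input bbb.
No string of length < 3 is accepted (BFS exhausts all shorter strings without reaching an accepting state), and bbb is the lexicographically least accepting string of length 3.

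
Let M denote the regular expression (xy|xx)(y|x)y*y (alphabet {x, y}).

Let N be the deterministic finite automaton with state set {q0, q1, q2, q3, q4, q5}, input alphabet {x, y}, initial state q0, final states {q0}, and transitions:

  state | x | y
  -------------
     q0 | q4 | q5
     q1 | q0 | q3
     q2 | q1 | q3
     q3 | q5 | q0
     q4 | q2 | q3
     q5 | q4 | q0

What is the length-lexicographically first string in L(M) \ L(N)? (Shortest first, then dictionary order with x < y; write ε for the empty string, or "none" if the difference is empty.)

xxxy

The string xxxy is accepted by M but not by N.
No shorter string lies in the difference, and xxxy is the lexicographically first length-4 string in L(M) \ L(N).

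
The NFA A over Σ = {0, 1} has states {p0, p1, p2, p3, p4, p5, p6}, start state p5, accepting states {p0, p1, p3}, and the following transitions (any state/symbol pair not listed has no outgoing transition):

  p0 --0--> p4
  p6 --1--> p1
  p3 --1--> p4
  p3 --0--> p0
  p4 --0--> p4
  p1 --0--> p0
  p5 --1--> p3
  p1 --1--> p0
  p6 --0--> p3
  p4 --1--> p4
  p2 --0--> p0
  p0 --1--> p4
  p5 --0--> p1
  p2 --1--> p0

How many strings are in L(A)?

The useful subgraph on states {p0, p1, p3, p5} is acyclic, so L(A) is finite; the longest accepting path visits 3 useful states, giving maximum string length 2.
Counting accepting paths from p5 by length: 2 of length 1, 3 of length 2. Total 5.

5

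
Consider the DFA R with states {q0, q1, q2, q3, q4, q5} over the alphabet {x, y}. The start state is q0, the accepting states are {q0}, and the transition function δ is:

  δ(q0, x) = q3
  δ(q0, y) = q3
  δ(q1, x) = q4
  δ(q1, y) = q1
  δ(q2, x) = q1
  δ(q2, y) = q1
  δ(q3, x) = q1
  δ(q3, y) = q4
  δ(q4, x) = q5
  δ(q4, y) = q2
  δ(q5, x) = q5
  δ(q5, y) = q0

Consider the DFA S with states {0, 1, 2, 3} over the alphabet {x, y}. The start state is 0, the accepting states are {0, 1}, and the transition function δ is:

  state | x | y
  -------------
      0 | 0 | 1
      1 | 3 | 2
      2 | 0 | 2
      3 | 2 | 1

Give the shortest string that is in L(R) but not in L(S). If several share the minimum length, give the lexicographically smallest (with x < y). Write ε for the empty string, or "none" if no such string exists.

The string xyxxy is accepted by R but not by S.
No shorter string lies in the difference, and xyxxy is the lexicographically first length-5 string in L(R) \ L(S).

xyxxy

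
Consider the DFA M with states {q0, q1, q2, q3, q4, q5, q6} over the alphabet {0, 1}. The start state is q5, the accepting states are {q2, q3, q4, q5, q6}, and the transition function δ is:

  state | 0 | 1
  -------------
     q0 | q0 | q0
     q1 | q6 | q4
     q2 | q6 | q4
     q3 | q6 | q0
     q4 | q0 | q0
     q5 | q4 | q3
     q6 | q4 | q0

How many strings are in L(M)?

5

The useful subgraph on states {q3, q4, q5, q6} is acyclic, so L(M) is finite; the longest accepting path visits 4 useful states, giving maximum string length 3.
Counting accepting paths from q5 by length: 1 of length 0, 2 of length 1, 1 of length 2, 1 of length 3. Total 5.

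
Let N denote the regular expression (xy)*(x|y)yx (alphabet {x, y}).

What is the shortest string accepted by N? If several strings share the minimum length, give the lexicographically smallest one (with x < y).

xyx

By inspection of the expression, no string of length less than 3 matches, and xyx is the lexicographically first match of length 3.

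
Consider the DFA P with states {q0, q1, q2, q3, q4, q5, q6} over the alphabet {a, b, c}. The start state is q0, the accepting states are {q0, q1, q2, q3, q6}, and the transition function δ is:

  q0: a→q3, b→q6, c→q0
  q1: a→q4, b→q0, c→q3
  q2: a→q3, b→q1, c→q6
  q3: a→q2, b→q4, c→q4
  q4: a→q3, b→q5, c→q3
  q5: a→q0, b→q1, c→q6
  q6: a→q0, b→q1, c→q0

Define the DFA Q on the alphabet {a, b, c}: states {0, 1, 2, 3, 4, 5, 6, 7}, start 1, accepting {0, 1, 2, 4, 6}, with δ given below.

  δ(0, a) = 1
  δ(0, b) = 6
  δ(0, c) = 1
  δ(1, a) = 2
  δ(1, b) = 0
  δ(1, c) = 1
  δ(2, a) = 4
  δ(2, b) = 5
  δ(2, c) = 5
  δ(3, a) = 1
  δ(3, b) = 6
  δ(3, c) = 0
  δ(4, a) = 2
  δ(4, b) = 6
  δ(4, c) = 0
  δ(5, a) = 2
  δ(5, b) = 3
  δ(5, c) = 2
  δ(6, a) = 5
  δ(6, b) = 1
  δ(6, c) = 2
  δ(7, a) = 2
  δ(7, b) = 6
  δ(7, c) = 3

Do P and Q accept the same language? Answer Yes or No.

Exploring the product automaton P × Q from the start pair (q0, 1), following both machines on each input symbol, reaches 7 state pairs: (q0, 1), (q3, 2), (q6, 0), (q2, 4), (q4, 5), (q1, 6), (q5, 3).
P accepts in {q0, q1, q2, q3, q6} and Q accepts in {0, 1, 2, 4, 6}. In every reachable pair the two components are either both accepting — (q0, 1), (q3, 2), (q6, 0), (q2, 4), (q1, 6) — or both non-accepting, so no string is accepted by exactly one of the machines: L(P) \ L(Q) and L(Q) \ L(P) are both empty.
Hence every string is accepted by P iff it is accepted by Q, and the two languages coincide.

Yes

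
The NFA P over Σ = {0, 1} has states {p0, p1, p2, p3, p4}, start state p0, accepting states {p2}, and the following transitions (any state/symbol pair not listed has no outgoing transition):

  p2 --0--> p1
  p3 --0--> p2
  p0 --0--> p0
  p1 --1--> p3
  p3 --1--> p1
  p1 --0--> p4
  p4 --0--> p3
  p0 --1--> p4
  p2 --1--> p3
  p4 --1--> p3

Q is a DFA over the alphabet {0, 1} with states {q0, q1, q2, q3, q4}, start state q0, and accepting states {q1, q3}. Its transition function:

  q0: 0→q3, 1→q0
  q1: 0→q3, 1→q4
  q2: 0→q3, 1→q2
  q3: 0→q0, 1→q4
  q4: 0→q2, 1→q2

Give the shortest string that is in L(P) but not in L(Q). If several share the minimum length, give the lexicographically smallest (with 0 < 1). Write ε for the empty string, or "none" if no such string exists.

The string 100 is accepted by P but not by Q.
No shorter string lies in the difference, and 100 is the lexicographically first length-3 string in L(P) \ L(Q).

100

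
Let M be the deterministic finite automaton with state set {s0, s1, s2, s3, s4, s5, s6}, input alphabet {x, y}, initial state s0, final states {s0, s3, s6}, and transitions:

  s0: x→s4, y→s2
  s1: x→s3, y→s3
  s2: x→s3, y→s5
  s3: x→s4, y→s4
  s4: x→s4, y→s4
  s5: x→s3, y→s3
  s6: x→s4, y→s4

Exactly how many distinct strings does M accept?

4

The useful subgraph on states {s0, s2, s3, s5} is acyclic, so L(M) is finite; the longest accepting path visits 4 useful states, giving maximum string length 3.
Counting accepting paths from s0 by length: 1 of length 0, 1 of length 2, 2 of length 3. Total 4.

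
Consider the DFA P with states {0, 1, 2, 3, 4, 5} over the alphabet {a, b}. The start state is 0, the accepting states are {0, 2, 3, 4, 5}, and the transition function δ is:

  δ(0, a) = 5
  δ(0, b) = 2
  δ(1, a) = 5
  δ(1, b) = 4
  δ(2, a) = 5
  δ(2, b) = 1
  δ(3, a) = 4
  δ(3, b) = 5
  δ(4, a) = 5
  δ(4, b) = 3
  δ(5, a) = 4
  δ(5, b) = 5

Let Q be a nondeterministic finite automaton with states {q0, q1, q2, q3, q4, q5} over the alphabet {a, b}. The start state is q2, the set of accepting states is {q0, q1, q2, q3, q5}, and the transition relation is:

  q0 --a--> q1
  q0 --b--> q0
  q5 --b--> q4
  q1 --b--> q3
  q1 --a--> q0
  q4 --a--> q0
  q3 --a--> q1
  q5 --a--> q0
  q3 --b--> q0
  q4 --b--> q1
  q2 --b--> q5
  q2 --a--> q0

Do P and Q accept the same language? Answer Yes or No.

Exploring the product automaton P × Q from the start pair (0, q2), following both machines on each input symbol, reaches 6 state pairs: (0, q2), (5, q0), (2, q5), (4, q1), (1, q4), (3, q3).
P accepts in {0, 2, 3, 4, 5} and Q accepts in {q0, q1, q2, q3, q5}. In every reachable pair the two components are either both accepting — (0, q2), (5, q0), (2, q5), (4, q1), (3, q3) — or both non-accepting, so no string is accepted by exactly one of the machines: L(P) \ L(Q) and L(Q) \ L(P) are both empty.
Hence every string is accepted by P iff it is accepted by Q, and the two languages coincide.

Yes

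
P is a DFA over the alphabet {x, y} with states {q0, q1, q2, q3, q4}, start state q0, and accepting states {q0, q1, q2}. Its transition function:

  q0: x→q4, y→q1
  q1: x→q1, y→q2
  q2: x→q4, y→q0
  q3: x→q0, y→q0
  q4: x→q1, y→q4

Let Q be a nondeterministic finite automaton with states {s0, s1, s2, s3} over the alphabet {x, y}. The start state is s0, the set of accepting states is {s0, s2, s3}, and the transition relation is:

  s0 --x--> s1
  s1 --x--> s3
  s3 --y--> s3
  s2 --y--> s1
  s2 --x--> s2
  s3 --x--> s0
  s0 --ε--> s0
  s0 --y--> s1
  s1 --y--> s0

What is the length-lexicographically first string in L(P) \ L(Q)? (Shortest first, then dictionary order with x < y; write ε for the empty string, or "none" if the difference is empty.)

y

The string y is accepted by P but not by Q.
No shorter string lies in the difference, and y is the lexicographically first length-1 string in L(P) \ L(Q).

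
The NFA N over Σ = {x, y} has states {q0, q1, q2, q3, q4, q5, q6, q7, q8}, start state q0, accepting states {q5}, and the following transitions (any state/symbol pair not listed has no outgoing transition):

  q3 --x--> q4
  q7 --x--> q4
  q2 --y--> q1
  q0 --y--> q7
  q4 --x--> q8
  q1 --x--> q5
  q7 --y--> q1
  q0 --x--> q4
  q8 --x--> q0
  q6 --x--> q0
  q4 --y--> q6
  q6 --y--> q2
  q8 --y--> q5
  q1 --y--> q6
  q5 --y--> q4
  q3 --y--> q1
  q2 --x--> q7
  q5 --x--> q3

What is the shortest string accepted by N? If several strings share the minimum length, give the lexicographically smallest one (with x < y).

A breadth-first search from q0 reaches an accepting state first via the path q0 → q4 → q8 → q5 on input xxy.
No string of length < 3 is accepted (BFS exhausts all shorter strings without reaching an accepting state), and xxy is the lexicographically least accepting string of length 3.

xxy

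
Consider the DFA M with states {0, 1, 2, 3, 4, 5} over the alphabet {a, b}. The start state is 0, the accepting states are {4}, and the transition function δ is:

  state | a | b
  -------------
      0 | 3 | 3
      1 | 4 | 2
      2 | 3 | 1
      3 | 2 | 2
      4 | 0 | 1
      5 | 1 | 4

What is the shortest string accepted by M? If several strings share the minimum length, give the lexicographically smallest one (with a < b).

aaba

A breadth-first search from 0 reaches an accepting state first via the path 0 → 3 → 2 → 1 → 4 on input aaba.
No string of length < 4 is accepted (BFS exhausts all shorter strings without reaching an accepting state), and aaba is the lexicographically least accepting string of length 4.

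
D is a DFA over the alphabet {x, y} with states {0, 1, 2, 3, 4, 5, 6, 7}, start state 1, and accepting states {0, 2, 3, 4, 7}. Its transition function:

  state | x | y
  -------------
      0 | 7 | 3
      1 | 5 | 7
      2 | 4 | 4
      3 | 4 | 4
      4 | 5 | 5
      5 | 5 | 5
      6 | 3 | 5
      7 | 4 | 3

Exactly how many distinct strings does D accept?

The useful subgraph on states {1, 3, 4, 7} is acyclic, so L(D) is finite; the longest accepting path visits 4 useful states, giving maximum string length 3.
Counting accepting paths from 1 by length: 1 of length 1, 2 of length 2, 2 of length 3. Total 5.

5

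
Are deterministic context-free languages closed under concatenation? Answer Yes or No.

No

Take L₁ = {ε, c} (finite, hence regular and DCFL) and L₂ = {c aⁿbⁿ : n≥0} ∪ {cc aⁿb²ⁿ : n≥0} (a DCFL: the number of leading c's tells the DPDA whether to pop one stack symbol per b or per two b's). Then L₁L₂ ∩ cca⁺b* = {cc aⁿbⁿ : n≥1} ∪ {cc aⁿb²ⁿ : n≥1}. If L₁L₂ were a DCFL, so would be this intersection with a regular set, and a DPDA for it started from its configuration after reading cc would accept {aⁿbⁿ : n≥1} ∪ {aⁿb²ⁿ : n≥1}, which no deterministic PDA accepts (a DPDA for it would have a single run on aⁿb²ⁿ, accepting after the prefix aⁿbⁿ and accepting again after n more b's; an ordinary PDA that simulates it on a's and b's and, at any moment when it is accepting, may switch to reading only a fresh letter d while feeding each d to the simulation as a b, would accept aⁱbʲdᵏ (k≥1) exactly when both aⁱbʲ and aⁱbʲ⁺ᵏ are in the language, i.e. its language intersected with the regular set a*b*d⁺ would be exactly {aⁿbⁿdⁿ : n≥1} — impossible, since context-free languages are closed under intersection with regular sets and {aⁿbⁿdⁿ} is not context-free). Hence L₁L₂ is not a DCFL.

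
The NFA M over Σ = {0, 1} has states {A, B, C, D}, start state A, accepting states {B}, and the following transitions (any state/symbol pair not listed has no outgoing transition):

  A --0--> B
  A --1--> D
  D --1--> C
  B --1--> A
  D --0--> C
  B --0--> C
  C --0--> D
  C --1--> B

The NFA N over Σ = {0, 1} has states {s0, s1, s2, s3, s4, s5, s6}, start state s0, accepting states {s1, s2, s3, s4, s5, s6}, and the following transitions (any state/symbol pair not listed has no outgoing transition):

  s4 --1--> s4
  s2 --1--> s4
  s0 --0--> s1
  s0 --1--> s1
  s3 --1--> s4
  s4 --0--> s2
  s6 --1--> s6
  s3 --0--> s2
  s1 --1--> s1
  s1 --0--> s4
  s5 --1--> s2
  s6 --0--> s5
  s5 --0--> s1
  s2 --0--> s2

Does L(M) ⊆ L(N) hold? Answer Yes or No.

Exploring the product automaton M × N from the start pair (A, s0), following both machines on each input symbol, reaches 12 state pairs: (A, s0), (B, s1), (D, s1), (C, s4), (A, s1), (C, s1), (D, s2), (B, s4), (D, s4), (C, s2), (A, s4), (B, s2).
M accepts in {B} and N accepts in {s1, s2, s3, s4, s5, s6}. The reachable pairs whose M-component is accepting are (B, s1), (B, s4), (B, s2); in each of them the N-component is accepting too, so the product for L(M) \ L(N) (M-component accepting, N-component rejecting) has no reachable accepting pair and the difference is empty.
Hence every string in L(M) is also in L(N).

Yes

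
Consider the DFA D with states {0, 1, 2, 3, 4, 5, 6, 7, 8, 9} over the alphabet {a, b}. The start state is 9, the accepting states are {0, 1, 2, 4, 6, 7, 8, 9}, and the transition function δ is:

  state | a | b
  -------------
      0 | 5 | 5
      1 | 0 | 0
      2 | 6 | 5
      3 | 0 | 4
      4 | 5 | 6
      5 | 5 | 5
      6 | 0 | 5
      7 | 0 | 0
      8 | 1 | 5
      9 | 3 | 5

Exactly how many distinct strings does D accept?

The useful subgraph on states {0, 3, 4, 6, 9} is acyclic, so L(D) is finite; the longest accepting path visits 5 useful states, giving maximum string length 4.
Counting accepting paths from 9 by length: 1 of length 0, 2 of length 2, 1 of length 3, 1 of length 4. Total 5.

5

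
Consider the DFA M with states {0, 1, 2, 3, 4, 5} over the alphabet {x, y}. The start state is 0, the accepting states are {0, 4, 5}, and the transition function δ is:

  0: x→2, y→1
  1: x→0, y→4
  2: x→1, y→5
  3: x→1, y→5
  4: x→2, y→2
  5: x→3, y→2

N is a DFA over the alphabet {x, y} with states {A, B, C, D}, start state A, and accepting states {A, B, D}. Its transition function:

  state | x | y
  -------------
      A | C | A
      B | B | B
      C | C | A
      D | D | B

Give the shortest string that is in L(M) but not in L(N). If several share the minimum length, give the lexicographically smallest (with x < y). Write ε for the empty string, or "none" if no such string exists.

yx

The string yx is accepted by M but not by N.
No shorter string lies in the difference, and yx is the lexicographically first length-2 string in L(M) \ L(N).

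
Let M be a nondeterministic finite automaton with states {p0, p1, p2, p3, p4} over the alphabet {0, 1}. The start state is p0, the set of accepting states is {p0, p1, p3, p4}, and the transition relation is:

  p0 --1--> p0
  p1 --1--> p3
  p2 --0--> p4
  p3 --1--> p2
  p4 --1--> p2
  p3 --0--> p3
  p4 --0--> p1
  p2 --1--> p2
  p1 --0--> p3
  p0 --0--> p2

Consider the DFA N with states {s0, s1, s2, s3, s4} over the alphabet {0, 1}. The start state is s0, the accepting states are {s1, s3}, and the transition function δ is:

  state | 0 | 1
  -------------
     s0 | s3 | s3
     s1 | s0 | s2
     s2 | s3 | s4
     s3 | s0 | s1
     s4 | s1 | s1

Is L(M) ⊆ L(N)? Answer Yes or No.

The empty string ε is in L(M) but not in L(N).
So L(M) ⊄ L(N).

No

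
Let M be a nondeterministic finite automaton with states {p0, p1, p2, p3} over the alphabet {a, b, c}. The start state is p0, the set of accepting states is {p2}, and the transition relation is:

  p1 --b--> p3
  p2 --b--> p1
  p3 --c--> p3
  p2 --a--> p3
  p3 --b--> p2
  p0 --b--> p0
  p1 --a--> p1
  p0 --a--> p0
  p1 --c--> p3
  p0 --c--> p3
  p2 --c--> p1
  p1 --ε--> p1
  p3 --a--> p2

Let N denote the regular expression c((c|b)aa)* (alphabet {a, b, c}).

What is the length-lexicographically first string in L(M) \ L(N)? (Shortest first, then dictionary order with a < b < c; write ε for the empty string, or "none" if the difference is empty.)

The string ca is accepted by M but not by N.
No shorter string lies in the difference, and ca is the lexicographically first length-2 string in L(M) \ L(N).

ca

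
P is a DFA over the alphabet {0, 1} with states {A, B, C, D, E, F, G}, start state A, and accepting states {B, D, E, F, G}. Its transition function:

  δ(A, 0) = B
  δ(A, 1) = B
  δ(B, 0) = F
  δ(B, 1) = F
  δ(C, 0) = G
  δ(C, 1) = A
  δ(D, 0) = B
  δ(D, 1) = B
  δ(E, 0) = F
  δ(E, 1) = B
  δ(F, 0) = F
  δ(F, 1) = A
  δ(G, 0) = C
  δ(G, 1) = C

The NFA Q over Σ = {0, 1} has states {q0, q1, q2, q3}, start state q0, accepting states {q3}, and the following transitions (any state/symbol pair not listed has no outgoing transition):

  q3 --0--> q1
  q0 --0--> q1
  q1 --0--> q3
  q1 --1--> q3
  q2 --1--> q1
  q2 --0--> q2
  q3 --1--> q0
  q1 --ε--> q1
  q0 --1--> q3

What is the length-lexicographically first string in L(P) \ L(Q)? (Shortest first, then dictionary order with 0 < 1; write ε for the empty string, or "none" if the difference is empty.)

The string 0 is accepted by P but not by Q.
No shorter string lies in the difference, and 0 is the lexicographically first length-1 string in L(P) \ L(Q).

0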